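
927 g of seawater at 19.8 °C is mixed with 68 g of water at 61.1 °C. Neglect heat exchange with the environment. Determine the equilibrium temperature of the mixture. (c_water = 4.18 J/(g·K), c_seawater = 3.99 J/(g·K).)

Heat lost by the water equals heat gained by the seawater:
68·4.18·(61.1 − T) = 927·3.99·(T − 19.8)
284.24(61.1 − T) = 3698.7(T − 19.8)
3983 T = 90602  ⇒  T ≈ 22.75 °C

T_f ≈ 22.7 °C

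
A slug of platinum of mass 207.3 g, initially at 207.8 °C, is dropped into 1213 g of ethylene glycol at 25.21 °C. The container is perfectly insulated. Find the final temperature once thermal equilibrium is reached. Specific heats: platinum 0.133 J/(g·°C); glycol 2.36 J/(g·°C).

T_f ≈ 27.0 °C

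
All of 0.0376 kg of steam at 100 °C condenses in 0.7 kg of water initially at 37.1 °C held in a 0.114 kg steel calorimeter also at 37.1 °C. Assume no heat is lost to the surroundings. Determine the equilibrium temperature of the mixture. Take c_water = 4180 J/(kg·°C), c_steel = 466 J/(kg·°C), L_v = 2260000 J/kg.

T_f ≈ 67.3 °C

Energy conservation, ΣQ = 0:
latent heat released on condensation: 0.0376×2260000 = 84976; condensate cools 100→T: 0.0376×4180×(T − 100) = 157.17(T − 100); original water: 2926(T − 37.1); steel cup: 0.114×466×(T − 37.1) = 53.12(T − 37.1)
3136.3 T = 84976 + 15717 + 110526 = 211218
T ≈ 67.35 °C, under the boiling point, so the assumption holds.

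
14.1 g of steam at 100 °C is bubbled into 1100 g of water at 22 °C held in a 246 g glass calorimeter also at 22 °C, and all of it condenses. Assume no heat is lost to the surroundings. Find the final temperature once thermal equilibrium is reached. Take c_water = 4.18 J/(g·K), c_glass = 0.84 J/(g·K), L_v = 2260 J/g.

T_f ≈ 29.5 °C

Energy conservation, ΣQ = 0:
steam→water at 100 °C releases m L_v = 14.1×2260 = 31866
  condensate cools 100→T: 14.1×4.18×(T − 100) = 58.94(T − 100)
  water warms: 1100×4.18×(T − 22) = 4598(T − 22)
  cup: 206.64(T − 22)
4863.6 T = 31866 + 5893.8 + 105702 = 143462
T ≈ 29.50 °C — below 100 °C, confirming all the steam condensed.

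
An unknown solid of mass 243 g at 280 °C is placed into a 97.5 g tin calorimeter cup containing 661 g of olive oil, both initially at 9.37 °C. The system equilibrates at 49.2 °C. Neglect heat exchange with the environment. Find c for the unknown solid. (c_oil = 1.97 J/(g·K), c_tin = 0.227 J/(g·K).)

c ≈ 0.94 J/(g·K)

Energy conservation, ΣQ = 0:
243·c·(49.2 − 280) + 661·1.97·(49.2 − 9.37) + 97.5·0.227·(49.2 − 9.37) = 0
-56084 c = -52747
c = -52747/-56084 ≈ 0.9405 J/(g·K)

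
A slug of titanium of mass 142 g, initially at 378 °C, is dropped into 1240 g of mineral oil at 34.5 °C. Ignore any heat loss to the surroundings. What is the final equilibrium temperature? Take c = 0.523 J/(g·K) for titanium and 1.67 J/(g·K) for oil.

T_f ≈ 46.4 °C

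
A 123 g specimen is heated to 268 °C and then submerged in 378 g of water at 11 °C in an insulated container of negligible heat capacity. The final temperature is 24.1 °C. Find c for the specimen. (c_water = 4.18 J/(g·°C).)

c ≈ 0.69 J/(g·°C)

Heat lost by the specimen = heat gained by the water:
123·c·(268 − 24.1) = 378·4.18·(24.1 − 11)
30000 c = 20699  ⇒  c ≈ 0.69 J/(g·°C)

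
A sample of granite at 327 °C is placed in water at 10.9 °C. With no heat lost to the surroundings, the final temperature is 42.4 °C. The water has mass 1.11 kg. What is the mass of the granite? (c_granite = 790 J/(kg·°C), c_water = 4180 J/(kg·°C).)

|Q_granite| = |Q_water|:
m×790×(327 − 42.4) = 1.11×4180×(42.4 − 10.9)
224834 m = 146154  ⇒  m ≈ 0.6501 kg

m ≈ 0.65 kg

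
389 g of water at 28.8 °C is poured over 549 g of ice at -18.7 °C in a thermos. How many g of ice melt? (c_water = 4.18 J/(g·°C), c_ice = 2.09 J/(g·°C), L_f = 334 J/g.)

m_melted ≈ 76 g

Water can give up m c ΔT = 389·4.18·28.8 = 46829 J before reaching 0 °C.
Warming the ice to 0 °C takes 549·2.09·18.7 = 21457 J, leaving 25373 J for melting.
Melting all 549 g of ice would need 549·334 = 183366 J.
Since 25373 < 183366 J, not all the ice melts; equilibrium is at 0 °C.
m_melted·334 = 25373  ⇒  m_melted ≈ 75.97 g.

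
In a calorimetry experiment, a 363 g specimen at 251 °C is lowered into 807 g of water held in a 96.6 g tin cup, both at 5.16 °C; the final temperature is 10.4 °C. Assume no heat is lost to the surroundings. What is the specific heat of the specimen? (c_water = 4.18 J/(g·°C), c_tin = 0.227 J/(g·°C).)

c ≈ 0.204 J/(g·°C)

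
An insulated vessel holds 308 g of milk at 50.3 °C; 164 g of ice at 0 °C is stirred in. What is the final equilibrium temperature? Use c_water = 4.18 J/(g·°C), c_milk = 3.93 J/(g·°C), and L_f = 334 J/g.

T_f ≈ 3.2 °C

Conservation of energy gives ΣQ = 0:
latent heat to melt: 164·334 = 54776; meltwater 0→T: 164·4.18·T = 685.52 T; milk cools: 308·3.93·(T − 50.3) = 1210.4(T − 50.3)
1896 T = 60885 − 54776 = 6109.1
T ≈ 3.22 °C. Since T > 0 °C, the all-ice-melts assumption holds.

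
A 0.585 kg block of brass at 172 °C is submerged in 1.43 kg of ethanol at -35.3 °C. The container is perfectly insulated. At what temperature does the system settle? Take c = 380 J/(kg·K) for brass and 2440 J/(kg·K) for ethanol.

Heat gained plus heat lost sum to zero:
0.585·380·(T − 172) + 1.43·2440·(T − (-35.3)) = 0
3711.5 T = -84933
T = -84933/3711.5 ≈ -22.88 °C

T_f ≈ -22.9 °C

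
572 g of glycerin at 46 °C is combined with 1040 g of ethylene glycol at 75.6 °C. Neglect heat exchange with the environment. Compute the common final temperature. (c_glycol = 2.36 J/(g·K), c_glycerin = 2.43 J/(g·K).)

T_f ≈ 64.9 °C

|Q_glycol| = |Q_glycerin|:
1040·2.36·(75.6 − T) = 572·2.43·(T − 46)
2454.4(75.6 − T) = 1390(T − 46)
3844.4 T = 249491  ⇒  T ≈ 64.90 °C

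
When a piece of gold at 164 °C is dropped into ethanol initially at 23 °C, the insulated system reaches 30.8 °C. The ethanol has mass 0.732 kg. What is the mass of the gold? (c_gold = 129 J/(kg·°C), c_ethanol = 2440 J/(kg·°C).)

Taking heat into each body as positive, Σ m c ΔT = 0:
m×129×(30.8 − 164) + 0.732×2440×(30.8 − 23) = 0
-17183 m = -13931
m = -13931/-17183 ≈ 0.8108 kg

m ≈ 0.811 kg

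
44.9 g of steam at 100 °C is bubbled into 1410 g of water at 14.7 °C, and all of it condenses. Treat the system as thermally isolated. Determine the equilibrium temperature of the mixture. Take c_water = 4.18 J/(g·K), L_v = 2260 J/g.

T_f ≈ 34.0 °C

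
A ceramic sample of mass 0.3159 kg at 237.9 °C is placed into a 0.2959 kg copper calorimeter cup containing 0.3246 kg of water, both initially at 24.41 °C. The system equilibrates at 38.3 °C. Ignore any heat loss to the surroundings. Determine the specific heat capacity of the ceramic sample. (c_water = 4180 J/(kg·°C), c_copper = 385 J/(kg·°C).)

c ≈ 324 J/(kg·°C)

Energy conservation, ΣQ = 0:
0.3159·c·(38.3 − 237.9) + 0.3246·4180·(38.3 − 24.41) + 0.2959·385·(38.3 − 24.41) = 0
-63.05 c = -20429
c = -20429/-63.05 ≈ 324 J/(kg·°C)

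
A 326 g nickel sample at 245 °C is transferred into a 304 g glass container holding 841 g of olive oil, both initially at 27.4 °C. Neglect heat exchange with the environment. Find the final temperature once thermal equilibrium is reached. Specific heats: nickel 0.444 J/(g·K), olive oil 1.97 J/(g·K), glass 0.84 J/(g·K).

T_f ≈ 42.7 °C

Conservation of energy gives ΣQ = 0:
326×0.444×(T − 245) + 841×1.97×(T − 27.4) + 304×0.84×(T − 27.4) = 0
(144.74 + 1656.8 + 255.36) T = 144.74×245 + 1656.8×27.4 + 255.36×27.4
T = 87855 / 2056.9 = 42.7 °C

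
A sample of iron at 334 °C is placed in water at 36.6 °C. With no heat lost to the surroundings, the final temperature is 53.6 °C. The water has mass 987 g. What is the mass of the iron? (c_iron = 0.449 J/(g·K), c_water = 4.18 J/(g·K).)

Heat lost by the iron = heat gained by the water:
m×0.449×(334 − 53.6) = 987×4.18×(53.6 − 36.6)
125.9 m = 70136  ⇒  m ≈ 557.1 g

m ≈ 557 g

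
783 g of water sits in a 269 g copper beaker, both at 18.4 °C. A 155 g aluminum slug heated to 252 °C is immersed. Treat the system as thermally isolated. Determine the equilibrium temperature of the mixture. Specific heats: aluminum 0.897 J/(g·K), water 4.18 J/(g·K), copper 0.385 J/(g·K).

Let T be the final temperature. ΣQ_i = 0:
155×0.897×(T − 252) + 783×4.18×(T − 18.4) + 269×0.385×(T − 18.4) = 0
(139.03 + 3272.9 + 103.56) T = 139.03×252 + 3272.9×18.4 + 103.56×18.4
T = 97165 / 3515.5 = 27.6 °C

T_f ≈ 27.6 °C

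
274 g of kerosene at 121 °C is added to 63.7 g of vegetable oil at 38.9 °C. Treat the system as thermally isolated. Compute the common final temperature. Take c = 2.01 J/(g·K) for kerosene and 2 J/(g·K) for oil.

T_f ≈ 105.6 °C

|Q_kerosene| = |Q_oil|:
274·2.01·(121 − T) = 63.7·2·(T − 38.9)
550.74(121 − T) = 127.4(T − 38.9)
678.14 T = 71595  ⇒  T ≈ 105.58 °C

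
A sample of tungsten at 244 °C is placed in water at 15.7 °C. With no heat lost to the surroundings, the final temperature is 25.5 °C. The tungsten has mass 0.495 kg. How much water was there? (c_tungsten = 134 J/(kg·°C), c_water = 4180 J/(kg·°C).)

m ≈ 0.354 kg

Setting the total heat transfer to zero:
0.495×134×(25.5 − 244) + m×4180×(25.5 − 15.7) = 0
40964 m = 14493
m = 14493/40964 ≈ 0.3538 kg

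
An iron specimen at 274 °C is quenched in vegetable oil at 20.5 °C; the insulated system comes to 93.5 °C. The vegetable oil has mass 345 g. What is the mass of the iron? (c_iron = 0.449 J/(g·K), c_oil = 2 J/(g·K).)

m ≈ 622 g

Conservation of energy gives ΣQ = 0:
m×0.449×(93.5 − 274) + 345×2×(93.5 − 20.5) = 0
-81.04 m = -50370
m = -50370/-81.04 ≈ 621.5 g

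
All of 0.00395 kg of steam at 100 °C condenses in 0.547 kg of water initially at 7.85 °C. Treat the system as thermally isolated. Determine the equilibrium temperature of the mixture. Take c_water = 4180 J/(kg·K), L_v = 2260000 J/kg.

T_f ≈ 12.4 °C

Setting the total heat transfer to zero:
latent heat released on condensation: 0.00395×2260000 = 8927; condensed water 100 °C→T: 16.51(T − 100); original water: 2286.5(T − 7.85)
2303 T = 8927 + 1651.1 + 17949 = 28527
T ≈ 12.39 °C — below 100 °C, confirming all the steam condensed.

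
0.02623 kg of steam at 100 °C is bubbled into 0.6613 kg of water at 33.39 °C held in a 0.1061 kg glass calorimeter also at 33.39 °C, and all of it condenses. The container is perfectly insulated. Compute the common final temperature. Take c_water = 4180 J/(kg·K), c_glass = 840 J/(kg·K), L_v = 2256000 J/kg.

T_f ≈ 55.8 °C

Energy balance with sensible and latent terms:
condense steam: −0.02623×2256000 = −59175; condensate cools 100→T: 0.02623×4180×(T − 100) = 109.64(T − 100); original water: 2764.2(T − 33.39); glass cup: 0.1061×840×(T − 33.39) = 89.12(T − 33.39)
2963 T = 59175 + 10964 + 95274 = 165413
T ≈ 55.83 °C (< 100 °C, so full condensation is consistent).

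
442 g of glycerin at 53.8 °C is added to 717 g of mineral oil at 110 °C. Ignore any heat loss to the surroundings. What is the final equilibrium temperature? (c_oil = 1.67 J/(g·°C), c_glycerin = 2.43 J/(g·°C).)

T_f ≈ 83.4 °C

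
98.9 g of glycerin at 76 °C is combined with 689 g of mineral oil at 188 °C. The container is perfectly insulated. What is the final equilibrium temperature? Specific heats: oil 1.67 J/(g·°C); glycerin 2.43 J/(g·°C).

T_f ≈ 168.6 °C

Let T be the final temperature. ΣQ_i = 0:
689·1.67·(T − 188) + 98.9·2.43·(T − 76) = 0
1391 T = 234583
T ≈ 168.65 °C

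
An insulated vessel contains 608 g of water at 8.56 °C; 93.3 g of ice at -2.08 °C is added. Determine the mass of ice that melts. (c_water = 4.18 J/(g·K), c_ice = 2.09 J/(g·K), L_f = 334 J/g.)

m_melted ≈ 63.9 g

Heat available from the water dropping to 0 °C: 608·4.18·8.56 = 21755 J.
Warming the ice to 0 °C takes 93.3·2.09·2.08 = 405.59 J, leaving 21349 J for melting.
Fully melting the ice requires m_ice L_f = 93.3·334 = 31162 J.
Since 21349 < 31162 J, not all the ice melts; equilibrium is at 0 °C.
Mass melted = 21349/334 ≈ 63.92 g.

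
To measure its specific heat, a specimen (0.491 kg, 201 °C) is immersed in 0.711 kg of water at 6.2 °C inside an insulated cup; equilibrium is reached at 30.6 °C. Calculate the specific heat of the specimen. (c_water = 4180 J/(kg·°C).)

Heat lost by the specimen = heat gained by the water:
0.491·c·(201 − 30.6) = 0.711·4180·(30.6 − 6.2)
83.67 c = 72516  ⇒  c ≈ 866.7 J/(kg·°C)

c ≈ 867 J/(kg·°C)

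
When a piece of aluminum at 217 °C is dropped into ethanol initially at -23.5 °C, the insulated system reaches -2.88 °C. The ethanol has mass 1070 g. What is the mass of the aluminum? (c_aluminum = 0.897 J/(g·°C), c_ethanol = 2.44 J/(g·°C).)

m ≈ 273 g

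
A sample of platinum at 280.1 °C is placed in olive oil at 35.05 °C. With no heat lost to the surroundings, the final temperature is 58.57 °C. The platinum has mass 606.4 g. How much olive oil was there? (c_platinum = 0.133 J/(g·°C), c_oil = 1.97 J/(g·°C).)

m ≈ 386 g

Taking heat into each body as positive, Σ m c ΔT = 0:
606.4×0.133×(58.57 − 280.1) + m×1.97×(58.57 − 35.05) = 0
46.33 m = 17867
m = 17867/46.33 ≈ 385.6 g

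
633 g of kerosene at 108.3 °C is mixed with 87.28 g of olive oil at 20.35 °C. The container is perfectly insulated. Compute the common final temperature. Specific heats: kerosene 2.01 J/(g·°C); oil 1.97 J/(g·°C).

T_f ≈ 97.8 °C

|Q_kerosene| = |Q_oil|:
633×2.01×(108.3 − T) = 87.28×1.97×(T − 20.35)
1272.3(108.3 − T) = 171.94(T − 20.35)
1444.3 T = 141292  ⇒  T ≈ 97.83 °C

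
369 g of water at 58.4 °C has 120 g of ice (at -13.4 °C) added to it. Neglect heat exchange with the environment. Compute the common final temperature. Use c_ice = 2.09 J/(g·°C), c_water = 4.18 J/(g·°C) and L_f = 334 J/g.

T_f ≈ 22.8 °C

Let T be the final temperature. ΣQ_i = 0:
warm ice to 0 °C: 120·2.09·(0 − (-13.4)) = 3360.7
  latent heat to melt: 120·334 = 40080
  warm the meltwater: 501.6 T
  water: 1542.4(T − 58.4)
2044 T = 90077 − 43441 = 46637
T ≈ 22.82 °C — above 0 °C, consistent with complete melting.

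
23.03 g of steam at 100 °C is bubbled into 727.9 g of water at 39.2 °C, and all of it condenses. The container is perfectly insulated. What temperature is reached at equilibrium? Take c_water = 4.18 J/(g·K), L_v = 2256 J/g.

T_f ≈ 57.6 °C

Let T be the final temperature. ΣQ_i = 0:
steam→water at 100 °C releases m L_v = 23.03×2256 = 51956; condensed water 100 °C→T: 96.27(T − 100); original water: 3042.6(T − 39.2)
3138.9 T = 51956 + 9626.5 + 119271 = 180853
T ≈ 57.62 °C, under the boiling point, so the assumption holds.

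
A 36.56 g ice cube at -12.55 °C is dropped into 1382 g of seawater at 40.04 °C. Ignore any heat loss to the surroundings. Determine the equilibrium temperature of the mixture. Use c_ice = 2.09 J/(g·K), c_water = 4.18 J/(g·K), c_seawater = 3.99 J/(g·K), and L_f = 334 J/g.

Let T be the final temperature. ΣQ_i = 0:
ice -12.55→0 °C: 36.56×2.09×12.55 = 958.95
  latent heat to melt: 36.56×334 = 12211
  warm the meltwater: 152.82 T
  seawater cools: 1382×3.99×(T − 40.04) = 5514.2(T − 40.04)
5667 T = 220788 − 13170 = 207618
T ≈ 36.64 °C (positive, so assuming full melt was valid).

T_f ≈ 36.6 °C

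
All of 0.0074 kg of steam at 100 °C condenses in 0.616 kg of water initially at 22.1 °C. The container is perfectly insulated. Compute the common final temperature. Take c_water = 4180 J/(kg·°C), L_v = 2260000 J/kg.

Net heat exchanged in the isolated system is zero:
condense steam: −0.0074·2260000 = −16724
  condensate cools 100→T: 0.0074·4180·(T − 100) = 30.93(T − 100)
  original water: 2574.9(T − 22.1)
2605.8 T = 16724 + 3093.2 + 56905 = 76722
T ≈ 29.44 °C (< 100 °C, so full condensation is consistent).

T_f ≈ 29.4 °C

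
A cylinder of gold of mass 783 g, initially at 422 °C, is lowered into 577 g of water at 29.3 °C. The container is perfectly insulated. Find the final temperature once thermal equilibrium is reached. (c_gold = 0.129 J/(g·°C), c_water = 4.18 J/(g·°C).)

|Q_gold| = |Q_water|:
783×0.129×(422 − T) = 577×4.18×(T − 29.3)
101.01(422 − T) = 2411.9(T − 29.3)
2512.9 T = 113292  ⇒  T ≈ 45.08 °C

T_f ≈ 45.1 °C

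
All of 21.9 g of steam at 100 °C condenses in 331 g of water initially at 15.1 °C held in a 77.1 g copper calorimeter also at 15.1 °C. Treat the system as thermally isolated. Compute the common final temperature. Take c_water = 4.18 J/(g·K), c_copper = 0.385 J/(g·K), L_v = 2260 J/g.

Taking heat into each body as positive, Σ m c ΔT = 0:
condense steam: −21.9·2260 = −49494; condensate cools 100→T: 21.9·4.18·(T − 100) = 91.54(T − 100); original water: 1383.6(T − 15.1); copper cup: 77.1·0.385·(T − 15.1) = 29.68(T − 15.1)
1504.8 T = 49494 + 9154.2 + 21340 = 79988
T ≈ 53.16 °C (< 100 °C, so full condensation is consistent).

T_f ≈ 53.2 °C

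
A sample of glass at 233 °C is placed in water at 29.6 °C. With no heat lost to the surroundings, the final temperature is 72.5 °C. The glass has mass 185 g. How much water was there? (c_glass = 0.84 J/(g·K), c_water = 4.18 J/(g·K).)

m ≈ 139 g

|Q_glass| = |Q_water|:
185×0.84×(233 − 72.5) = m×4.18×(72.5 − 29.6)
179.32 m = 24942  ⇒  m ≈ 139.1 g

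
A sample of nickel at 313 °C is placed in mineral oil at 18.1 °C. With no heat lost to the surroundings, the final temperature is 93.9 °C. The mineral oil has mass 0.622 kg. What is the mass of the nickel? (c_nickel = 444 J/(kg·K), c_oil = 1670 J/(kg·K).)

|Q_nickel| = |Q_oil|:
m·444·(313 − 93.9) = 0.622·1670·(93.9 − 18.1)
97280 m = 78736  ⇒  m ≈ 0.8094 kg

m ≈ 0.809 kg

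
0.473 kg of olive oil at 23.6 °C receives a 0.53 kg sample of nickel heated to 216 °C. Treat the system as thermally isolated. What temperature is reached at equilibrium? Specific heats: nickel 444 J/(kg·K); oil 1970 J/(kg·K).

T_f ≈ 62.4 °C

T_f = Σ m_i c_i T_i / Σ m_i c_i:
T_f = (235.32×216 + 931.81×23.6) / (235.32 + 931.81)
    = 72820 / 1167.1 ≈ 62.39 °C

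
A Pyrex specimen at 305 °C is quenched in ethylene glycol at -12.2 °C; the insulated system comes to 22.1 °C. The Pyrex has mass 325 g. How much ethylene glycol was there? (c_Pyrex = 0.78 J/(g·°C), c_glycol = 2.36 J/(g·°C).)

m ≈ 886 g

Heat gained plus heat lost sum to zero:
325·0.78·(22.1 − 305) + m·2.36·(22.1 − (-12.2)) = 0
80.95 m = 71715
m = 71715/80.95 ≈ 885.9 g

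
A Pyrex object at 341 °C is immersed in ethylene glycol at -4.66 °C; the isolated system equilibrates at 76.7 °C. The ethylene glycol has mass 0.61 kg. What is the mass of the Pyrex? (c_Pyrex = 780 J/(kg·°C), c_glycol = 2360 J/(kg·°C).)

m ≈ 0.568 kg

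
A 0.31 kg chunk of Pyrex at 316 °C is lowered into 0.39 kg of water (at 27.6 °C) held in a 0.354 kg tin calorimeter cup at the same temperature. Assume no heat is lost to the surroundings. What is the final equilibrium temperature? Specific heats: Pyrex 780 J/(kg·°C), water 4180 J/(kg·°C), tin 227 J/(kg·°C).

T_f ≈ 63.3 °C

T_f = Σ m_i c_i T_i / Σ m_i c_i:
T_f = (241.8·316 + 1630.2·27.6 + 80.36·27.6) / (241.8 + 1630.2 + 80.36)
    = 123620 / 1952.4 ≈ 63.32 °C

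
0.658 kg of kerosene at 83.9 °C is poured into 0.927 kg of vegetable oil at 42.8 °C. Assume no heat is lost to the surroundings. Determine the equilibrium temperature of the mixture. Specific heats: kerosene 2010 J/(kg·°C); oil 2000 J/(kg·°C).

T_f ≈ 59.9 °C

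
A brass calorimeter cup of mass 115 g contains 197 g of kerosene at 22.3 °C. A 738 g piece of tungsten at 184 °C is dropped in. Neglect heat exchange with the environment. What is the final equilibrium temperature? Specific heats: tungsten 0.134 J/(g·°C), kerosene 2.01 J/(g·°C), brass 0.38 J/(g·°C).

T_f is the heat-capacity-weighted average of the initial temperatures:
T_f = (98.89*184 + 395.97*22.3 + 43.7*22.3) / (98.89 + 395.97 + 43.7)
    = 28001 / 538.56 ≈ 51.99 °C

T_f ≈ 52.0 °C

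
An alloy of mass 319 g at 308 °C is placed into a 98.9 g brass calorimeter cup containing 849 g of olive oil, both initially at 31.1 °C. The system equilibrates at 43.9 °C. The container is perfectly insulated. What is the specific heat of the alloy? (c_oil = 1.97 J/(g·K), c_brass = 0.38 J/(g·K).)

Net heat exchanged in the isolated system is zero:
319·c·(43.9 − 308) + 849·1.97·(43.9 − 31.1) + 98.9·0.38·(43.9 − 31.1) = 0
-84248 c = -21889
c = -21889/-84248 ≈ 0.2598 J/(g·K)

c ≈ 0.26 J/(g·K)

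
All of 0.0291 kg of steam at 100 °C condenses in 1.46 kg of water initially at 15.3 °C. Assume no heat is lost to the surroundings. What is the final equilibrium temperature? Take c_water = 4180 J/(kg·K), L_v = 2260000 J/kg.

T_f ≈ 27.5 °C

Conservation of energy gives ΣQ = 0:
steam→water at 100 °C releases m L_v = 0.0291×2260000 = 65766
  condensed water 100 °C→T: 121.64(T − 100)
  water warms: 1.46×4180×(T − 15.3) = 6102.8(T − 15.3)
6224.4 T = 65766 + 12164 + 93373 = 171303
T ≈ 27.52 °C — below 100 °C, confirming all the steam condensed.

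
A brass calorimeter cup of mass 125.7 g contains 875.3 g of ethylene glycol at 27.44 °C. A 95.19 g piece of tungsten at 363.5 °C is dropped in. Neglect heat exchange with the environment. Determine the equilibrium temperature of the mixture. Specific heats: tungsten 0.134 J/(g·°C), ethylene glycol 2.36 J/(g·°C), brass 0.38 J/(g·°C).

Let T be the final temperature. ΣQ_i = 0:
95.19*0.134*(T − 363.5) + 875.3*2.36*(T − 27.44) + 125.7*0.38*(T − 27.44) = 0
12.76(T − 363.5) + 2065.7(T − 27.44) + 47.77(T − 27.44) = 0
(12.76 + 2065.7 + 47.77) T = 12.76*363.5 + 2065.7*27.44 + 47.77*27.44
T = 62630 / 2126.2 = 29.5 °C

T_f ≈ 29.5 °C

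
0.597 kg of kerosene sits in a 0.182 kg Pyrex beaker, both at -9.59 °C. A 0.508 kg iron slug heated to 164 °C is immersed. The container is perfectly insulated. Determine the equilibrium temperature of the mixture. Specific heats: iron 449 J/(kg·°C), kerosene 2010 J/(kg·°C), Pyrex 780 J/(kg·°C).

T_f ≈ 15.6 °C

Let T be the final temperature. ΣQ_i = 0:
0.508*449*(T − 164) + 0.597*2010*(T − (-9.59)) + 0.182*780*(T − (-9.59)) = 0
228.09(T − 164) + 1200(T − (-9.59)) + 141.96(T − (-9.59)) = 0
1570 T = 24538
T ≈ 15.63 °C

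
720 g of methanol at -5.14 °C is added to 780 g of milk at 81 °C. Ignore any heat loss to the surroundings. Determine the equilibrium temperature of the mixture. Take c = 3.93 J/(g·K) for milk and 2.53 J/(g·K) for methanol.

With ΣQ=0 the equilibrium temperature is the m·c-weighted mean:
T_f = (3065.4·81 + 1821.6·(-5.14)) / (3065.4 + 1821.6)
    = 238934 / 4887 ≈ 48.89 °C

T_f ≈ 48.9 °C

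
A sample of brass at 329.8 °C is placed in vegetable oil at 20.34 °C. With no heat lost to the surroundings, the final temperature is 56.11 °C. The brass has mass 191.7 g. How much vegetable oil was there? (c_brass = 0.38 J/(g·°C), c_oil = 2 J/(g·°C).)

m ≈ 279 g

Taking heat into each body as positive, Σ m c ΔT = 0:
191.7·0.38·(56.11 − 329.8) + m·2·(56.11 − 20.34) = 0
71.54 m = 19937
m = 19937/71.54 ≈ 278.7 g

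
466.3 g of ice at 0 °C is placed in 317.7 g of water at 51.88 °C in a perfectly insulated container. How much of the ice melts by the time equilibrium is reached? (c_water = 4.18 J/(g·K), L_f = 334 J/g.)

m_melted ≈ 206 g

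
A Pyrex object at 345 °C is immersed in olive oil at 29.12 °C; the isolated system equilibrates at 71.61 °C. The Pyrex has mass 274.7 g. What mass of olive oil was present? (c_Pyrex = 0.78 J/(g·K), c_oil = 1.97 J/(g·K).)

m ≈ 700 g

Taking heat into each body as positive, Σ m c ΔT = 0:
274.7×0.78×(71.61 − 345) + m×1.97×(71.61 − 29.12) = 0
83.71 m = 58578
m = 58578/83.71 ≈ 699.8 g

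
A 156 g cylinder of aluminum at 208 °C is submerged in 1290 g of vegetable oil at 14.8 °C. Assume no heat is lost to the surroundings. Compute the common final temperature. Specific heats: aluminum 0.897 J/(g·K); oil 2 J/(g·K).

T_f ≈ 24.7 °C

Heat lost by the aluminum equals heat gained by the oil:
156×0.897×(208 − T) = 1290×2×(T − 14.8)
139.93(208 − T) = 2580(T − 14.8)
2719.9 T = 67290  ⇒  T ≈ 24.74 °C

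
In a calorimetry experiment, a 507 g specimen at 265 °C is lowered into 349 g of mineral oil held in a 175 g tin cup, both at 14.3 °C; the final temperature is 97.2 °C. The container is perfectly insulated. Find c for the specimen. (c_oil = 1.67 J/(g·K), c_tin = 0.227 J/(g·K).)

c ≈ 0.607 J/(g·K)

Setting the total heat transfer to zero:
507·c·(97.2 − 265) + 349·1.67·(97.2 − 14.3) + 175·0.227·(97.2 − 14.3) = 0
-85075 c = -51610
c = -51610/-85075 ≈ 0.6066 J/(g·K)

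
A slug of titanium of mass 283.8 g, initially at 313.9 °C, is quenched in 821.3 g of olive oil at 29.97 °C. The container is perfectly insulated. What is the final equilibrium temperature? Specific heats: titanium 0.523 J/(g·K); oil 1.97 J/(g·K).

Setting the total heat transfer to zero:
283.8×0.523×(T − 313.9) + 821.3×1.97×(T − 29.97) = 0
1766.4 T = 95082
T ≈ 53.83 °C

T_f ≈ 53.8 °C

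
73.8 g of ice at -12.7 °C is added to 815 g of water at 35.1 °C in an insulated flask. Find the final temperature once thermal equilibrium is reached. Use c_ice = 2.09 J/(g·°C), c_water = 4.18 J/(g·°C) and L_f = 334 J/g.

Setting the total heat transfer to zero:
warm ice to 0 °C: 73.8·2.09·(0 − (-12.7)) = 1958.9; latent heat to melt: 73.8·334 = 24649; warm the meltwater: 308.48 T; water: 3406.7(T − 35.1)
3715.2 T = 119575 − 26608 = 92967
T ≈ 25.02 °C. Since T > 0 °C, the all-ice-melts assumption holds.

T_f ≈ 25.0 °C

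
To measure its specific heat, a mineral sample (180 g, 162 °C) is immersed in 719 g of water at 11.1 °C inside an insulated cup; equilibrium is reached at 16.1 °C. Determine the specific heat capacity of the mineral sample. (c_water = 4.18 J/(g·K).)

c ≈ 0.572 J/(g·K)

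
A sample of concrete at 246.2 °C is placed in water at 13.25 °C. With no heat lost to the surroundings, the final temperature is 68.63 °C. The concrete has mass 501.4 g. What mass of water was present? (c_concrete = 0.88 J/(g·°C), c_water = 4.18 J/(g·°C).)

m ≈ 338 g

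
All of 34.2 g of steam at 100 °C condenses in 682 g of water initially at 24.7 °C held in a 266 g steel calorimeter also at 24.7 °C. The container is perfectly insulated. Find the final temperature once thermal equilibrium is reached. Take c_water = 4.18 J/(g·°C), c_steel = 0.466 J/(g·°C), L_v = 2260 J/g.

Energy balance with sensible and latent terms:
steam→water at 100 °C releases m L_v = 34.2·2260 = 77292; condensate cools 100→T: 34.2·4.18·(T − 100) = 142.96(T − 100); water warms: 682·4.18·(T − 24.7) = 2850.8(T − 24.7); cup: 123.96(T − 24.7)
3117.7 T = 77292 + 14296 + 73475 = 165063
T ≈ 52.94 °C, under the boiling point, so the assumption holds.

T_f ≈ 52.9 °C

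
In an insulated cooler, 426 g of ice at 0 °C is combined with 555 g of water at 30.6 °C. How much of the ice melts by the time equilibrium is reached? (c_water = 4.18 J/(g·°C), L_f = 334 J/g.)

Water can give up m c ΔT = 555×4.18×30.6 = 70989 J before reaching 0 °C.
To melt every bit of ice: 426×334 = 142284 J.
70989 J < 142284 J, so only part of the ice melts and the system sits at 0 °C.
m_melted×334 = 70989  ⇒  m_melted ≈ 212.5 g.

m_melted ≈ 213 g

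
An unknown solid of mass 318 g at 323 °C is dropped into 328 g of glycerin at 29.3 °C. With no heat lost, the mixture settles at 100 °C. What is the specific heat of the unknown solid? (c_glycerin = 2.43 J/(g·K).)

c ≈ 0.795 J/(g·K)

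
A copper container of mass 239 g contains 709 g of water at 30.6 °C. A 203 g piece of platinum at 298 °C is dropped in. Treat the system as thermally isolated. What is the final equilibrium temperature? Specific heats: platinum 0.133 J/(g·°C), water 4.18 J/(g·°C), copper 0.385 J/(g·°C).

T_f ≈ 32.9 °C

Heat gained plus heat lost sum to zero:
203·0.133·(T − 298) + 709·4.18·(T − 30.6) + 239·0.385·(T − 30.6) = 0
3082.6 T = 101548
T = 101548 / 3082.6 = 32.9 °C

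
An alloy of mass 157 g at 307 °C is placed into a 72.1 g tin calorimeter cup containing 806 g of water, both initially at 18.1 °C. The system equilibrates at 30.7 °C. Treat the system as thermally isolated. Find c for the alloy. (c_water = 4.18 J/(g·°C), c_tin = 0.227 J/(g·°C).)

Energy conservation, ΣQ = 0:
157·c·(30.7 − 307) + 806·4.18·(30.7 − 18.1) + 72.1·0.227·(30.7 − 18.1) = 0
-43379 c = -42657
c = -42657/-43379 ≈ 0.9833 J/(g·°C)

c ≈ 0.983 J/(g·°C)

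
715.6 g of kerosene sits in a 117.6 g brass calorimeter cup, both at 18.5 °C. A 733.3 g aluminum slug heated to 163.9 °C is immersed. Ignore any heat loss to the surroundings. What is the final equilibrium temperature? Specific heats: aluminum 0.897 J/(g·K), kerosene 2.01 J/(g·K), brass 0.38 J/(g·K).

T_f ≈ 63.2 °C

T_f = Σ m_i c_i T_i / Σ m_i c_i:
T_f = (657.77×163.9 + 1438.4×18.5 + 44.69×18.5) / (657.77 + 1438.4 + 44.69)
    = 135245 / 2140.8 ≈ 63.17 °C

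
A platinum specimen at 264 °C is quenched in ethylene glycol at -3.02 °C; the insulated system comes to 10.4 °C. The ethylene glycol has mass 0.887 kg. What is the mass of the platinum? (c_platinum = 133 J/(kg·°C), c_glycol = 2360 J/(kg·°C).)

m ≈ 0.833 kg

|Q_platinum| = |Q_glycol|:
m×133×(264 − 10.4) = 0.887×2360×(10.4 − (-3.02))
33729 m = 28092  ⇒  m ≈ 0.8329 kg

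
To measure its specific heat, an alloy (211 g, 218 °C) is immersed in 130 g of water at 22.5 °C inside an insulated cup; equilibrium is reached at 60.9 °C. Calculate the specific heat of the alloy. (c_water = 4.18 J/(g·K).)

c ≈ 0.629 J/(g·K)

Let T be the final temperature. ΣQ_i = 0:
211·c·(60.9 − 218) + 130·4.18·(60.9 − 22.5) = 0
-33148 c = -20867
c = -20867/-33148 ≈ 0.6295 J/(g·K)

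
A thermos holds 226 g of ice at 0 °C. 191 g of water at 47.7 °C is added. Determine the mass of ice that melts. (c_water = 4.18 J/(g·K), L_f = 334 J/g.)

Water can give up m c ΔT = 191·4.18·47.7 = 38083 J before reaching 0 °C.
Melting all 226 g of ice would need 226·334 = 75484 J.
38083 J < 75484 J, so only part of the ice melts and the system sits at 0 °C.
m_melted·334 = 38083  ⇒  m_melted ≈ 114 g.

m_melted ≈ 114 g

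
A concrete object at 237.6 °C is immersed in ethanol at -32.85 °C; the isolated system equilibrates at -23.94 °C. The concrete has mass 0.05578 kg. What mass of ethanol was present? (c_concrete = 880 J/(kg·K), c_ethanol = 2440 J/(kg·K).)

Taking heat into each body as positive, Σ m c ΔT = 0:
0.05578·880·(-23.94 − 237.6) + m·2440·(-23.94 − (-32.85)) = 0
21740 m = 12838
m = 12838/21740 ≈ 0.5905 kg

m ≈ 0.591 kg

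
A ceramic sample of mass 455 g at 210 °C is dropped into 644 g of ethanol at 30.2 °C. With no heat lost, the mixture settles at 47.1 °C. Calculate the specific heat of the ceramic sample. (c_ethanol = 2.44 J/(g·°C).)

c ≈ 0.358 J/(g·°C)

m_s c (T_s − T_f) = m_ethanol c_ethanol (T_f − T_0):
455×c×(210 − 47.1) = 644×2.44×(47.1 − 30.2)
74120 c = 26556  ⇒  c ≈ 0.3583 J/(g·°C)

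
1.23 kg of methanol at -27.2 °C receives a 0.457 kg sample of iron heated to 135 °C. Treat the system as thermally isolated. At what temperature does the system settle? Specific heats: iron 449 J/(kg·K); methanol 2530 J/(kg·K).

T_f ≈ -17.2 °C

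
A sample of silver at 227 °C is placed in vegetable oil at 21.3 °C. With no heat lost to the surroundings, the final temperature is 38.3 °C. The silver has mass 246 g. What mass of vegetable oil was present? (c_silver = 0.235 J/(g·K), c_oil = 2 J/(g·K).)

m ≈ 321 g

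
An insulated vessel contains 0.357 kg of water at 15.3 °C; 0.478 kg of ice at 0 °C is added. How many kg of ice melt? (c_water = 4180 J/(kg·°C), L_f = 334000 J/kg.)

Water can give up m c ΔT = 0.357·4180·15.3 = 22832 J before reaching 0 °C.
Melting all 0.478 kg of ice would need 0.478·334000 = 159652 J.
Since 22832 < 159652 J, not all the ice melts; equilibrium is at 0 °C.
Mass melted = 22832/334000 ≈ 0.06836 kg.

m_melted ≈ 0.0684 kg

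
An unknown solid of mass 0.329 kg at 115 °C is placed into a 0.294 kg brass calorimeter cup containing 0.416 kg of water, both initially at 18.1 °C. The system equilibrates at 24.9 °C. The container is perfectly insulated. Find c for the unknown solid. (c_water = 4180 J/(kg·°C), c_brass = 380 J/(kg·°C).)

c ≈ 425 J/(kg·°C)

Energy conservation, ΣQ = 0:
0.329·c·(24.9 − 115) + 0.416·4180·(24.9 − 18.1) + 0.294·380·(24.9 − 18.1) = 0
-29.64 c = -12584
c = -12584/-29.64 ≈ 424.5 J/(kg·°C)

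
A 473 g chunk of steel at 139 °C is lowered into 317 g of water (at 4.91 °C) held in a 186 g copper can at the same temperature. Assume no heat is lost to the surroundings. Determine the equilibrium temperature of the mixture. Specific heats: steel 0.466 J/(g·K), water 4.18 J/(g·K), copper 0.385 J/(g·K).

Net heat exchanged in the isolated system is zero:
473×0.466×(T − 139) + 317×4.18×(T − 4.91) + 186×0.385×(T − 4.91) = 0
220.42(T − 139) + 1325.1(T − 4.91) + 71.61(T − 4.91) = 0
1617.1 T = 37496
T = 37496/1617.1 ≈ 23.19 °C

T_f ≈ 23.2 °C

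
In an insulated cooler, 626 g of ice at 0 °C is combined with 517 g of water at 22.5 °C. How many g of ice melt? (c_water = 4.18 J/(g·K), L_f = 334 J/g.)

m_melted ≈ 146 g

Cooling the water to 0 °C releases 517·4.18·22.5 = 48624 J.
Fully melting the ice requires m_ice L_f = 626·334 = 209084 J.
That's not enough to melt it all — equilibrium is at 0 °C with ice remaining.
m_melted·334 = 48624  ⇒  m_melted ≈ 145.6 g.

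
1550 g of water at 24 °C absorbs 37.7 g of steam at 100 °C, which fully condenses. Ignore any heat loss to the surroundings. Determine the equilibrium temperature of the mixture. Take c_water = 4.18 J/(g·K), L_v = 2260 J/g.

T_f ≈ 38.6 °C

Taking heat into each body as positive, Σ m c ΔT = 0:
latent heat released on condensation: 37.7·2260 = 85202
  condensed water 100 °C→T: 157.59(T − 100)
  water warms: 1550·4.18·(T − 24) = 6479(T − 24)
6636.6 T = 85202 + 15759 + 155496 = 256457
T ≈ 38.64 °C (< 100 °C, so full condensation is consistent).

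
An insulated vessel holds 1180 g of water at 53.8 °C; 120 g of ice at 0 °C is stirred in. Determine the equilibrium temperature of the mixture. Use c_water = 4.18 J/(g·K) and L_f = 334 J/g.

T_f ≈ 41.5 °C

Energy conservation, ΣQ = 0:
fusion: m_ice L_f = 120·334 = 40080
  warm the meltwater: 501.6 T
  water cools: 1180·4.18·(T − 53.8) = 4932.4(T − 53.8)
5434 T = 265363 − 40080 = 225283
T ≈ 41.46 °C. Since T > 0 °C, the all-ice-melts assumption holds.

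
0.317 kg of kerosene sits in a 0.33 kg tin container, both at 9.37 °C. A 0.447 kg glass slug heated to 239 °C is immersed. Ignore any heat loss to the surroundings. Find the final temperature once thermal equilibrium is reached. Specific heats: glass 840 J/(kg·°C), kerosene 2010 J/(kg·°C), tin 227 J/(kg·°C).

T_f ≈ 88.6 °C

Setting the total heat transfer to zero:
0.447·840·(T − 239) + 0.317·2010·(T − 9.37) + 0.33·227·(T − 9.37) = 0
375.48(T − 239) + 637.17(T − 9.37) + 74.91(T − 9.37) = 0
(375.48 + 637.17 + 74.91) T = 375.48·239 + 637.17·9.37 + 74.91·9.37
T = 96412/1087.6 ≈ 88.65 °C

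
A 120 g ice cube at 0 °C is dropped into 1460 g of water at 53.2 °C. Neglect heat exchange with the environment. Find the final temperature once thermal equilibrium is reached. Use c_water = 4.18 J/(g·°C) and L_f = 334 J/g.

Taking heat into each body as positive, Σ m c ΔT = 0:
melt ice: 120·334 = 40080
  meltwater 0→T: 120·4.18·T = 501.6 T
  water: 6102.8(T − 53.2)
6604.4 T = 324669 − 40080 = 284589
T ≈ 43.09 °C — above 0 °C, consistent with complete melting.

T_f ≈ 43.1 °C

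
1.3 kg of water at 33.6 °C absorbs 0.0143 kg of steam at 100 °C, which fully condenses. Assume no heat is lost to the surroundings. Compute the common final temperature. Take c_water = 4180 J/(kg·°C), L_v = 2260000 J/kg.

Setting the total heat transfer to zero:
steam→water at 100 °C releases m L_v = 0.0143×2260000 = 32318
  condensed water 100 °C→T: 59.77(T − 100)
  original water: 5434(T − 33.6)
5493.8 T = 32318 + 5977.4 + 182582 = 220878
T ≈ 40.21 °C (< 100 °C, so full condensation is consistent).

T_f ≈ 40.2 °C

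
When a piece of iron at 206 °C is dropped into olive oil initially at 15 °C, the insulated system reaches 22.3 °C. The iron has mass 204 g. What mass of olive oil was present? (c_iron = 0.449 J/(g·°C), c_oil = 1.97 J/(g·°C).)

m ≈ 1170 g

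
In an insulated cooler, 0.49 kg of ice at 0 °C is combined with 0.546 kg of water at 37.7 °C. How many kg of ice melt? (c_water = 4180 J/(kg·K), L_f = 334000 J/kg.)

Water can give up m c ΔT = 0.546·4180·37.7 = 86042 J before reaching 0 °C.
Fully melting the ice requires m_ice L_f = 0.49·334000 = 163660 J.
86042 J < 163660 J, so only part of the ice melts and the system sits at 0 °C.
m_melt = 86042 / L_f = 0.2576 kg.

m_melted ≈ 0.258 kg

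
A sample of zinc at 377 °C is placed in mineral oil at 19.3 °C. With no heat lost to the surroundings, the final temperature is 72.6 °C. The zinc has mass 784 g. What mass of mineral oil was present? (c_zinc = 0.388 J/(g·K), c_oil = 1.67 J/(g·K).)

Heat lost by the zinc = heat gained by the oil:
784·0.388·(377 − 72.6) = m·1.67·(72.6 − 19.3)
89.01 m = 92596  ⇒  m ≈ 1040 g

m ≈ 1040 g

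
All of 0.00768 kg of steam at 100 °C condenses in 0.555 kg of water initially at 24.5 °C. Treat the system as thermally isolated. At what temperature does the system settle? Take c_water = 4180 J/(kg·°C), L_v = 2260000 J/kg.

T_f ≈ 32.9 °C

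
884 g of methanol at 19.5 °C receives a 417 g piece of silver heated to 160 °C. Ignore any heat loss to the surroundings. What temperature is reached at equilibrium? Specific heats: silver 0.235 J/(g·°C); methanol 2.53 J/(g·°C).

Heat lost by the silver equals heat gained by the methanol:
417·0.235·(160 − T) = 884·2.53·(T − 19.5)
97.99(160 − T) = 2236.5(T − 19.5)
2334.5 T = 59291  ⇒  T ≈ 25.40 °C

T_f ≈ 25.4 °C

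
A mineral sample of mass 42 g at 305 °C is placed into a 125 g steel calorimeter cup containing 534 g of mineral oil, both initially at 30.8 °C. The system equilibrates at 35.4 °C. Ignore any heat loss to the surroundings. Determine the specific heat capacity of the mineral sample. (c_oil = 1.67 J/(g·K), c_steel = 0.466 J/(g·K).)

Let T be the final temperature. ΣQ_i = 0:
42·c·(35.4 − 305) + 534·1.67·(35.4 − 30.8) + 125·0.466·(35.4 − 30.8) = 0
-11323 c = -4370.1
c = -4370.1/-11323 ≈ 0.3859 J/(g·K)

c ≈ 0.386 J/(g·K)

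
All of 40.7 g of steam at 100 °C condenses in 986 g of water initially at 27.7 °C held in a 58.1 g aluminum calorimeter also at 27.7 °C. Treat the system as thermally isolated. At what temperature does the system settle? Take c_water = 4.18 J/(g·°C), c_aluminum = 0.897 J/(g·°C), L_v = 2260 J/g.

T_f ≈ 51.7 °C

Energy conservation, ΣQ = 0:
steam→water at 100 °C releases m L_v = 40.7·2260 = 91982
  condensate cools 100→T: 40.7·4.18·(T − 100) = 170.13(T − 100)
  original water: 4121.5(T − 27.7)
  cup: 52.12(T − 27.7)
4343.7 T = 91982 + 17013 + 115609 = 224603
T ≈ 51.71 °C (< 100 °C, so full condensation is consistent).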